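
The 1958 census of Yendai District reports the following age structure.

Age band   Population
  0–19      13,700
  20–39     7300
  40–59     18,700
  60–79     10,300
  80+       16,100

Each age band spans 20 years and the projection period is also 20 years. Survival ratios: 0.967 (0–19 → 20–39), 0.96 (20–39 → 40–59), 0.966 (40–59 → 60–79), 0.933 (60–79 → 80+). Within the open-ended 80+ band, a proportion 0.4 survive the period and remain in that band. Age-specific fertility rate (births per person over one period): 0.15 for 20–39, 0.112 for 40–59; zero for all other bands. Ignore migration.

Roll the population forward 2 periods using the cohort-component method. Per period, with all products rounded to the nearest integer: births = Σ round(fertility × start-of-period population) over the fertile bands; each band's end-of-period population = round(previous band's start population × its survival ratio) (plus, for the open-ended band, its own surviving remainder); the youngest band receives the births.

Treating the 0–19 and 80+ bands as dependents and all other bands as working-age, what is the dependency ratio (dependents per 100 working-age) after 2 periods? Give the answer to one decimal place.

115.4

Period 1.
Births: 7300 × 0.15 = 1095  |  18700 × 0.112 = 2094 ⇒ total 3189
20–39: 13700 × 0.967 = 13248
40–59: 7300 × 0.96 = 7008
60–79: 18700 × 0.966 = 18064
80+: 10300 × 0.933 + 16100 × 0.4 = 9610 + 6440 = 16050
Population now: 0–19=3189, 20–39=13248, 40–59=7008, 60–79=18064, 80+=16050
Period 2.
Births: 13248 × 0.15 = 1987  |  7008 × 0.112 = 785 ⇒ total 2772
20–39: 3189 × 0.967 = 3084
40–59: 13248 × 0.96 = 12718
60–79: 7008 × 0.966 = 6770
80+: 18064 × 0.933 + 16050 × 0.4 = 16854 + 6420 = 23274
Population now: 0–19=2772, 20–39=3084, 40–59=12718, 60–79=6770, 80+=23274
Dependents (band 0–19 + band 80+) = 2772 + 23274 = 26046; working-age = 22572; ratio = 26046/22572 × 100 = 115.4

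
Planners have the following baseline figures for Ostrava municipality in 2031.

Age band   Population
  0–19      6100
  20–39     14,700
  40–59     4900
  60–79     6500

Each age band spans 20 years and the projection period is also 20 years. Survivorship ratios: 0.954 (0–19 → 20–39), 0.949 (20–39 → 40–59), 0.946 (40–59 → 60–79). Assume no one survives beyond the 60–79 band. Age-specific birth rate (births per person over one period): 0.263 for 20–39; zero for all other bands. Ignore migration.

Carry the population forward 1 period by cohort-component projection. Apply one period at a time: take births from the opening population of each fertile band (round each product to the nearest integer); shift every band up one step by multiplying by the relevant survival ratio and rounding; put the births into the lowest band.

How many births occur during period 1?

3866

Let group 1 be 0–19 through group 4 = 60–79.
Period 1:
Births: 14700 × 0.263 = 3866
Group 2: 6100 × 0.954 = 5819
Group 3: 14700 × 0.949 = 13950
Group 4: 4900 × 0.946 = 4635
End of period: [3866, 5819, 13950, 4635]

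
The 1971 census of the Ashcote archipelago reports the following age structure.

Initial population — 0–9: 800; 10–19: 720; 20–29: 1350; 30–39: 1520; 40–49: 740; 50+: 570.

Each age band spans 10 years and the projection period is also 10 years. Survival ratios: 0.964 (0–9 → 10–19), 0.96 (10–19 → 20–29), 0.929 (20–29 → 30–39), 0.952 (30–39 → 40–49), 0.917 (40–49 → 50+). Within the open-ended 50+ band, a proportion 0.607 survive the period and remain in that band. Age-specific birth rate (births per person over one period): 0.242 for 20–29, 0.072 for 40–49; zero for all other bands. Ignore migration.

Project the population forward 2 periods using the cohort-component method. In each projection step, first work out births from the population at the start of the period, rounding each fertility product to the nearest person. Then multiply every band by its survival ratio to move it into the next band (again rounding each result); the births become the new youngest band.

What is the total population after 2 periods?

Call the bands 1 to 6, youngest first.
After projecting period 1:
Births: 1350 × 0.242 = 327 ; 740 × 0.072 = 53 → 380
Band 2: 800 × 0.964 = 771
Band 3: 720 × 0.96 = 691
Band 4: 1350 × 0.929 = 1254
Band 5: 1520 × 0.952 = 1447
Band 6: 740 × 0.917 + 570 × 0.607 = 679 + 346 = 1025
→ [380, 771, 691, 1254, 1447, 1025]
After projecting period 2:
Births: 691 × 0.242 = 167 ; 1447 × 0.072 = 104 → 271
Band 2: 380 × 0.964 = 366
Band 3: 771 × 0.96 = 740
Band 4: 691 × 0.929 = 642
Band 5: 1254 × 0.952 = 1194
Band 6: 1447 × 0.917 + 1025 × 0.607 = 1327 + 622 = 1949
→ [271, 366, 740, 642, 1194, 1949]
Total after period 2: 271 + 366 + 740 + 642 + 1194 + 1949 = 5162

5162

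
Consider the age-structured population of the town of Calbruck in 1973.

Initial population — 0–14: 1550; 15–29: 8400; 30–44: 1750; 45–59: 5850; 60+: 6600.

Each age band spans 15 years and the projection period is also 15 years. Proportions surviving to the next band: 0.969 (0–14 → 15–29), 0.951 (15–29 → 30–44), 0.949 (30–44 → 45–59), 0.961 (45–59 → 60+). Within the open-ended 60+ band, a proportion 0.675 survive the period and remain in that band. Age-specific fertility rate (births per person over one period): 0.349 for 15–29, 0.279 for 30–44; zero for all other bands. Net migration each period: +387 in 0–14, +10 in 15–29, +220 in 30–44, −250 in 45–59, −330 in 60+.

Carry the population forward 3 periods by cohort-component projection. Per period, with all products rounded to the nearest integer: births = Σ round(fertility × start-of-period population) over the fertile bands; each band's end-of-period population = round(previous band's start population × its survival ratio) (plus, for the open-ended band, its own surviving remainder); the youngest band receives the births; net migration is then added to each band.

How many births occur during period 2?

(Groups numbered youngest = 1 to oldest = 5.)
[period 1]
Births: 8400 × 0.349 = 2932 ; 1750 × 0.279 = 488 — total 3420
Group 2: 1550 × 0.969 = 1502
Group 3: 8400 × 0.951 = 7988
Group 4: 1750 × 0.949 = 1661
Group 5: 5850 × 0.961 + 6600 × 0.675 = 5622 + 4455 = 10077
Net migration: Group 1 + 387 → 3807; Group 2 + 10 → 1512; Group 3 + 220 → 8208; Group 4 − 250 → 1411; Group 5 − 330 → 9747
End of period: [3807, 1512, 8208, 1411, 9747]
[period 2]
Births: 1512 × 0.349 = 528 ; 8208 × 0.279 = 2290 — total 2818
Group 2: 3807 × 0.969 = 3689
Group 3: 1512 × 0.951 = 1438
Group 4: 8208 × 0.949 = 7789
Group 5: 1411 × 0.961 + 9747 × 0.675 = 1356 + 6579 = 7935
Net migration: Group 1 + 387 → 3205; Group 2 + 10 → 3699; Group 3 + 220 → 1658; Group 4 − 250 → 7539; Group 5 − 330 → 7605
End of period: [3205, 3699, 1658, 7539, 7605]

2818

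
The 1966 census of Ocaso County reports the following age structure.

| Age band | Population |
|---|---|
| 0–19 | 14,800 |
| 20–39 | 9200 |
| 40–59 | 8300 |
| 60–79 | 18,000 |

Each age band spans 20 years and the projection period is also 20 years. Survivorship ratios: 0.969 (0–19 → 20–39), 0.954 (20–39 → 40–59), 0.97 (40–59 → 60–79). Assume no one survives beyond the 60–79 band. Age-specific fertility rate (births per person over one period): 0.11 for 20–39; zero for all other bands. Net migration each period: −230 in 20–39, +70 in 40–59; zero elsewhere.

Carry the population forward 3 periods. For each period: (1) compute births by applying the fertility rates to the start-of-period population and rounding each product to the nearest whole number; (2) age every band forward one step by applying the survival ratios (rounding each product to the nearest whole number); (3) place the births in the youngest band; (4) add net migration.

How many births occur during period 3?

83

(Bands numbered youngest = 1 to oldest = 4.)
[period 1]
Births: 9200 × 0.11 = 1012
Band 2: 14800 × 0.969 = 14341
Band 3: 9200 × 0.954 = 8777
Band 4: 8300 × 0.97 = 8051
Net migration: Band 2 − 230 → 14111; Band 3 + 70 → 8847
Giving 1012 / 14111 / 8847 / 8051.
[period 2]
Births: 14111 × 0.11 = 1552
Band 2: 1012 × 0.969 = 981
Band 3: 14111 × 0.954 = 13462
Band 4: 8847 × 0.97 = 8582
Net migration: Band 2 − 230 → 751; Band 3 + 70 → 13532
Giving 1552 / 751 / 13532 / 8582.
[period 3]
Births: 751 × 0.11 = 83
Band 2: 1552 × 0.969 = 1504
Band 3: 751 × 0.954 = 716
Band 4: 13532 × 0.97 = 13126
Net migration: Band 2 − 230 → 1274; Band 3 + 70 → 786
Giving 83 / 1274 / 786 / 13126.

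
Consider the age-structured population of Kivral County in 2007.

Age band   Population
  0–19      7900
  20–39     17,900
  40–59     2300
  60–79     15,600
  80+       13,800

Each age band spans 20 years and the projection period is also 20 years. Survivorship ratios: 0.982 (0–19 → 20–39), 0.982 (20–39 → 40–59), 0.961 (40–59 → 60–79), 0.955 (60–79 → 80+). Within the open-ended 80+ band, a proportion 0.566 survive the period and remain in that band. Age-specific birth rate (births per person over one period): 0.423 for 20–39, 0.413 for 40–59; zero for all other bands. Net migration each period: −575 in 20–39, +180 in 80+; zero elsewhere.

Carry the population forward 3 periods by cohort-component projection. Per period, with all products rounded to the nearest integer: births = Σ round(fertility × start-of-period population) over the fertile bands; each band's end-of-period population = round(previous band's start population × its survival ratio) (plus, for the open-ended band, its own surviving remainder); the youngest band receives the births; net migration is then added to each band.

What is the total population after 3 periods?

55122

Numbering the bands 1..5 from youngest to oldest:
After projecting period 1:
Births: 17900 × 0.423 = 7572 ; 2300 × 0.413 = 950 → total 8522
Band 2: 7900 × 0.982 = 7758
Band 3: 17900 × 0.982 = 17578
Band 4: 2300 × 0.961 = 2210
Band 5: 15600 × 0.955 + 13800 × 0.566 = 14898 + 7811 = 22709
Net migration: Band 2 − 575 → 7183; Band 5 + 180 → 22889
Giving 8522 / 7183 / 17578 / 2210 / 22889.
After projecting period 2:
Births: 7183 × 0.423 = 3038 ; 17578 × 0.413 = 7260 → total 10298
Band 2: 8522 × 0.982 = 8369
Band 3: 7183 × 0.982 = 7054
Band 4: 17578 × 0.961 = 16892
Band 5: 2210 × 0.955 + 22889 × 0.566 = 2111 + 12955 = 15066
Net migration: Band 2 − 575 → 7794; Band 5 + 180 → 15246
Giving 10298 / 7794 / 7054 / 16892 / 15246.
After projecting period 3:
Births: 7794 × 0.423 = 3297 ; 7054 × 0.413 = 2913 → total 6210
Band 2: 10298 × 0.982 = 10113
Band 3: 7794 × 0.982 = 7654
Band 4: 7054 × 0.961 = 6779
Band 5: 16892 × 0.955 + 15246 × 0.566 = 16132 + 8629 = 24761
Net migration: Band 2 − 575 → 9538; Band 5 + 180 → 24941
Giving 6210 / 9538 / 7654 / 6779 / 24941.
Total after period 3: 6210 + 9538 + 7654 + 6779 + 24941 = 55122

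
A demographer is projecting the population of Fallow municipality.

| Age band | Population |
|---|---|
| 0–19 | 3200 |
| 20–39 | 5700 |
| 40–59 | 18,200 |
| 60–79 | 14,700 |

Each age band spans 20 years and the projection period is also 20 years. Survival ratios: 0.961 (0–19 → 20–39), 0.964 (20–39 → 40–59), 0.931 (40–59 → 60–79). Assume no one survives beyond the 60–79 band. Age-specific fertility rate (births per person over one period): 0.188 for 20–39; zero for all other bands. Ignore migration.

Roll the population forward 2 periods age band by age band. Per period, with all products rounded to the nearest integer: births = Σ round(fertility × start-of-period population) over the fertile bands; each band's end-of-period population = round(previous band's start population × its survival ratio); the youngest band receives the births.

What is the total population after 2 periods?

[period 1]
Births: 5700 × 0.188 = 1072
20–39: 3200 × 0.961 = 3075
40–59: 5700 × 0.964 = 5495
60–79: 18200 × 0.931 = 16944
End of period: [1072, 3075, 5495, 16944]
[period 2]
Births: 3075 × 0.188 = 578
20–39: 1072 × 0.961 = 1030
40–59: 3075 × 0.964 = 2964
60–79: 5495 × 0.931 = 5116
End of period: [578, 1030, 2964, 5116]
Total after period 2: 578 + 1030 + 2964 + 5116 = 9688

9688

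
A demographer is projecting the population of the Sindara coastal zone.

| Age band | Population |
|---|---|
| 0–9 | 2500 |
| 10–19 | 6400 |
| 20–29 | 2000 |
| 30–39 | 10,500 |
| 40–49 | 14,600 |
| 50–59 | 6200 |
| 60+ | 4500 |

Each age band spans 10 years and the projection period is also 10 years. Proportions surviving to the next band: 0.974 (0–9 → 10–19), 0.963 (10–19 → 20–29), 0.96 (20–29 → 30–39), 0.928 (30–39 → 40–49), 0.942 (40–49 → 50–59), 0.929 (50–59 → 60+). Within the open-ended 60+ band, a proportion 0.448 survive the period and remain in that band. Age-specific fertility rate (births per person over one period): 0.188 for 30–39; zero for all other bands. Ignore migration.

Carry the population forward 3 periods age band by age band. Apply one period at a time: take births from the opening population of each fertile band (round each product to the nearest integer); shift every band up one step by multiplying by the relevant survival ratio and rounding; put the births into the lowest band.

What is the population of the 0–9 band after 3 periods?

1112

Numbering the groups 1..7 from youngest to oldest:
[period 1]
Births: 10500 * 0.188 = 1974
Group 2: 2500 * 0.974 = 2435
Group 3: 6400 * 0.963 = 6163
Group 4: 2000 * 0.96 = 1920
Group 5: 10500 * 0.928 = 9744
Group 6: 14600 * 0.942 = 13753
Group 7: 6200 * 0.929 + 4500 * 0.448 = 5760 + 2016 = 7776
Giving 1974 / 2435 / 6163 / 1920 / 9744 / 13753 / 7776.
[period 2]
Births: 1920 * 0.188 = 361
Group 2: 1974 * 0.974 = 1923
Group 3: 2435 * 0.963 = 2345
Group 4: 6163 * 0.96 = 5916
Group 5: 1920 * 0.928 = 1782
Group 6: 9744 * 0.942 = 9179
Group 7: 13753 * 0.929 + 7776 * 0.448 = 12777 + 3484 = 16261
Giving 361 / 1923 / 2345 / 5916 / 1782 / 9179 / 16261.
[period 3]
Births: 5916 * 0.188 = 1112
Group 2: 361 * 0.974 = 352
Group 3: 1923 * 0.963 = 1852
Group 4: 2345 * 0.96 = 2251
Group 5: 5916 * 0.928 = 5490
Group 6: 1782 * 0.942 = 1679
Group 7: 9179 * 0.929 + 16261 * 0.448 = 8527 + 7285 = 15812
Giving 1112 / 352 / 1852 / 2251 / 5490 / 1679 / 15812.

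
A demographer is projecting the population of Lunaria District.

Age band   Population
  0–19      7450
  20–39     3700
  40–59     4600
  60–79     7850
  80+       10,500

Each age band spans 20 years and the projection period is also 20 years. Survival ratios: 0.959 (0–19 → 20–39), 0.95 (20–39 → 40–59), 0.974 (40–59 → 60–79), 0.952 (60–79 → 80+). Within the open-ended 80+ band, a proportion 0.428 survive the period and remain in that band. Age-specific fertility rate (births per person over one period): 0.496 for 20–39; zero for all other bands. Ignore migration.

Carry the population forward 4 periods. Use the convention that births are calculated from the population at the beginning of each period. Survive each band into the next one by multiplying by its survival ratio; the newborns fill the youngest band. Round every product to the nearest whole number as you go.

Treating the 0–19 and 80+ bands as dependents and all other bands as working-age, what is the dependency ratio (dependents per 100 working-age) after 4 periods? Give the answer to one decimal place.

194.8

Let band 1 be 0–19 through band 5 = 80+.
After projecting period 1:
Births: 3700 × 0.496 = 1835
Band 2: 7450 × 0.959 = 7145
Band 3: 3700 × 0.95 = 3515
Band 4: 4600 × 0.974 = 4480
Band 5: 7850 × 0.952 + 10500 × 0.428 = 7473 + 4494 = 11967
→ [1835, 7145, 3515, 4480, 11967]
After projecting period 2:
Births: 7145 × 0.496 = 3544
Band 2: 1835 × 0.959 = 1760
Band 3: 7145 × 0.95 = 6788
Band 4: 3515 × 0.974 = 3424
Band 5: 4480 × 0.952 + 11967 × 0.428 = 4265 + 5122 = 9387
→ [3544, 1760, 6788, 3424, 9387]
After projecting period 3:
Births: 1760 × 0.496 = 873
Band 2: 3544 × 0.959 = 3399
Band 3: 1760 × 0.95 = 1672
Band 4: 6788 × 0.974 = 6612
Band 5: 3424 × 0.952 + 9387 × 0.428 = 3260 + 4018 = 7278
→ [873, 3399, 1672, 6612, 7278]
After projecting period 4:
Births: 3399 × 0.496 = 1686
Band 2: 873 × 0.959 = 837
Band 3: 3399 × 0.95 = 3229
Band 4: 1672 × 0.974 = 1629
Band 5: 6612 × 0.952 + 7278 × 0.428 = 6295 + 3115 = 9410
→ [1686, 837, 3229, 1629, 9410]
Dependents (band 0–19 + band 80+) = 1686 + 9410 = 11096; working-age = 5695; ratio = 11096/5695 × 100 = 194.8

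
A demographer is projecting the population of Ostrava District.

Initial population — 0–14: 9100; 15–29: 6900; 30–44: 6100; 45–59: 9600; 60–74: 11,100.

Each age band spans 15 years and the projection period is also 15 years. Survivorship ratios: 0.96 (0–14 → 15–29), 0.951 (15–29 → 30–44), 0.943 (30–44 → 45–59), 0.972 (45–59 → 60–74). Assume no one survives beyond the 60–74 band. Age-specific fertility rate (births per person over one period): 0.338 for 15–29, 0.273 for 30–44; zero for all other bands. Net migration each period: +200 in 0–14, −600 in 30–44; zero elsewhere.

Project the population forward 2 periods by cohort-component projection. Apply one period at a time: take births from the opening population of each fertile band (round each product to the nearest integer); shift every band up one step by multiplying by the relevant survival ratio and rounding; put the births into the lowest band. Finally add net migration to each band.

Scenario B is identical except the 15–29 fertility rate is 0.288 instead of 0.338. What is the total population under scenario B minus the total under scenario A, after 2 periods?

-768

After projecting period 1:
Births: 6900 × 0.338 = 2332  |  6100 × 0.273 = 1665 — total 3997
15–29: 9100 × 0.96 = 8736
30–44: 6900 × 0.951 = 6562
45–59: 6100 × 0.943 = 5752
60–74: 9600 × 0.972 = 9331
Net migration: 0–14 + 200 → 4197; 30–44 − 600 → 5962
Giving 4197 / 8736 / 5962 / 5752 / 9331.
After projecting period 2:
Births: 8736 × 0.338 = 2953  |  5962 × 0.273 = 1628 — total 4581
15–29: 4197 × 0.96 = 4029
30–44: 8736 × 0.951 = 8308
45–59: 5962 × 0.943 = 5622
60–74: 5752 × 0.972 = 5591
Net migration: 0–14 + 200 → 4781; 30–44 − 600 → 7708
Giving 4781 / 4029 / 7708 / 5622 / 5591.
Scenario A total after 2 periods: 27731
Scenario B projection —
After projecting period 1:
Births: 6900 × 0.288 = 1987  |  6100 × 0.273 = 1665 — total 3652
15–29: 9100 × 0.96 = 8736
30–44: 6900 × 0.951 = 6562
45–59: 6100 × 0.943 = 5752
60–74: 9600 × 0.972 = 9331
Net migration: 0–14 + 200 → 3852; 30–44 − 600 → 5962
Giving 3852 / 8736 / 5962 / 5752 / 9331.
After projecting period 2:
Births: 8736 × 0.288 = 2516  |  5962 × 0.273 = 1628 — total 4144
15–29: 3852 × 0.96 = 3698
30–44: 8736 × 0.951 = 8308
45–59: 5962 × 0.943 = 5622
60–74: 5752 × 0.972 = 5591
Net migration: 0–14 + 200 → 4344; 30–44 − 600 → 7708
Giving 4344 / 3698 / 7708 / 5622 / 5591.
Scenario B total after 2 periods: 26963
Difference B − A = 26963 − 27731 = -768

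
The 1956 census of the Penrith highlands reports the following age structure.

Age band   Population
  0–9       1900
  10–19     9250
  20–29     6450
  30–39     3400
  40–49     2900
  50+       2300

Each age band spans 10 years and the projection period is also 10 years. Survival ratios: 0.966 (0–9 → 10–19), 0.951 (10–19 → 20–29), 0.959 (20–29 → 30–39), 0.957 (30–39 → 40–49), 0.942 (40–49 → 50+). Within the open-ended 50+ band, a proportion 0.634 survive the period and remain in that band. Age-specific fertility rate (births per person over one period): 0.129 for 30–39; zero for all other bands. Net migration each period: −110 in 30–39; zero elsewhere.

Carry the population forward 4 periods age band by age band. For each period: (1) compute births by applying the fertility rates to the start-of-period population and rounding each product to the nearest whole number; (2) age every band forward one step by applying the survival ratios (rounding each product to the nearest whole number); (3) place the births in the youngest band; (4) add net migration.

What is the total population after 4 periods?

(Bands numbered youngest = 1 to oldest = 6.)
Period 1.
Births: 3400 * 0.129 = 439
Band 2: 1900 * 0.966 = 1835
Band 3: 9250 * 0.951 = 8797
Band 4: 6450 * 0.959 = 6186
Band 5: 3400 * 0.957 = 3254
Band 6: 2900 * 0.942 + 2300 * 0.634 = 2732 + 1458 = 4190
Net migration: Band 4 − 110 → 6076
Giving 439 / 1835 / 8797 / 6076 / 3254 / 4190.
Period 2.
Births: 6076 * 0.129 = 784
Band 2: 439 * 0.966 = 424
Band 3: 1835 * 0.951 = 1745
Band 4: 8797 * 0.959 = 8436
Band 5: 6076 * 0.957 = 5815
Band 6: 3254 * 0.942 + 4190 * 0.634 = 3065 + 2656 = 5721
Net migration: Band 4 − 110 → 8326
Giving 784 / 424 / 1745 / 8326 / 5815 / 5721.
Period 3.
Births: 8326 * 0.129 = 1074
Band 2: 784 * 0.966 = 757
Band 3: 424 * 0.951 = 403
Band 4: 1745 * 0.959 = 1673
Band 5: 8326 * 0.957 = 7968
Band 6: 5815 * 0.942 + 5721 * 0.634 = 5478 + 3627 = 9105
Net migration: Band 4 − 110 → 1563
Giving 1074 / 757 / 403 / 1563 / 7968 / 9105.
Period 4.
Births: 1563 * 0.129 = 202
Band 2: 1074 * 0.966 = 1037
Band 3: 757 * 0.951 = 720
Band 4: 403 * 0.959 = 386
Band 5: 1563 * 0.957 = 1496
Band 6: 7968 * 0.942 + 9105 * 0.634 = 7506 + 5773 = 13279
Net migration: Band 4 − 110 → 276
Giving 202 / 1037 / 720 / 276 / 1496 / 13279.
Total after period 4: 202 + 1037 + 720 + 276 + 1496 + 13279 = 17010

17010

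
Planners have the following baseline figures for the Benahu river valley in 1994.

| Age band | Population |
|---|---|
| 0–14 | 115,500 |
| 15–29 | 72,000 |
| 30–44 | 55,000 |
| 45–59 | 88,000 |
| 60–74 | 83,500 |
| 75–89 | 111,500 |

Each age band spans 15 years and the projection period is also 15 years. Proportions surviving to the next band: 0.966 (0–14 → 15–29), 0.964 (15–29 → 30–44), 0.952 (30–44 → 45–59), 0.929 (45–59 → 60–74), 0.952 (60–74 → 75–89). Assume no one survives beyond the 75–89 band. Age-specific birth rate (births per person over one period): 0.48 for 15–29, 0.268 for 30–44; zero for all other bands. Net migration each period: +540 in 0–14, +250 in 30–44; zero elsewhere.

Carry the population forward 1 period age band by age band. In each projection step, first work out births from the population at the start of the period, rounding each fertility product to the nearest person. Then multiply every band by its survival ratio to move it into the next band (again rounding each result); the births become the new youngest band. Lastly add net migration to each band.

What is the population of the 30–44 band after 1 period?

Numbering the groups 1..6 from youngest to oldest:
— Period 1 —
Births: 72000 × 0.48 = 34560 ; 55000 × 0.268 = 14740 → total 49300
Group 2: 115500 × 0.966 = 111573
Group 3: 72000 × 0.964 = 69408
Group 4: 55000 × 0.952 = 52360
Group 5: 88000 × 0.929 = 81752
Group 6: 83500 × 0.952 = 79492
Net migration: Group 1 + 540 → 49840; Group 3 + 250 → 69658
End of period: [49840, 111573, 69658, 52360, 81752, 79492]

69658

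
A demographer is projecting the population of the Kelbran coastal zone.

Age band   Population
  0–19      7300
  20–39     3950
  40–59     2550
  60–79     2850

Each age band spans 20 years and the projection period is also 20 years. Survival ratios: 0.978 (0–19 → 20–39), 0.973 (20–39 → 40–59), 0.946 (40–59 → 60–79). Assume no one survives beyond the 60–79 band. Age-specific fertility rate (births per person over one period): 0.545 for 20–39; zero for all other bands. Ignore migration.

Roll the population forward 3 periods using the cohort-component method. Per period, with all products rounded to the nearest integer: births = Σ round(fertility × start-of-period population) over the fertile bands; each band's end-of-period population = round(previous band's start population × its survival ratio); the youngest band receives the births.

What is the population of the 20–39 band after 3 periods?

3805

After projecting period 1:
Births: 3950 * 0.545 = 2153
20–39: 7300 * 0.978 = 7139
40–59: 3950 * 0.973 = 3843
60–79: 2550 * 0.946 = 2412
Population now: 0–19=2153, 20–39=7139, 40–59=3843, 60–79=2412
After projecting period 2:
Births: 7139 * 0.545 = 3891
20–39: 2153 * 0.978 = 2106
40–59: 7139 * 0.973 = 6946
60–79: 3843 * 0.946 = 3635
Population now: 0–19=3891, 20–39=2106, 40–59=6946, 60–79=3635
After projecting period 3:
Births: 2106 * 0.545 = 1148
20–39: 3891 * 0.978 = 3805
40–59: 2106 * 0.973 = 2049
60–79: 6946 * 0.946 = 6571
Population now: 0–19=1148, 20–39=3805, 40–59=2049, 60–79=6571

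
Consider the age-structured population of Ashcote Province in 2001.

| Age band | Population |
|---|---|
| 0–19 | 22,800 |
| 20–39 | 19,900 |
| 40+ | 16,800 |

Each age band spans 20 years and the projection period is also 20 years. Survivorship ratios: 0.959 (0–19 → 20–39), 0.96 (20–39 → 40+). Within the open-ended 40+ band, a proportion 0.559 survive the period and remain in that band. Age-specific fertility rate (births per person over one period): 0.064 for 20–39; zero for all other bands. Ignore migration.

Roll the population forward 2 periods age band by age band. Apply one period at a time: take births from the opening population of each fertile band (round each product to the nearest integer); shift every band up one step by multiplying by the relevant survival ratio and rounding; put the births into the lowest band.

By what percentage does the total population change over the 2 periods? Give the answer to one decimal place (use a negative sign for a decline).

-33.5

Period 1:
Births: 19900 * 0.064 = 1274
20–39: 22800 * 0.959 = 21865
40+: 19900 * 0.96 + 16800 * 0.559 = 19104 + 9391 = 28495
→ [1274, 21865, 28495]
Period 2:
Births: 21865 * 0.064 = 1399
20–39: 1274 * 0.959 = 1222
40+: 21865 * 0.96 + 28495 * 0.559 = 20990 + 15929 = 36919
→ [1399, 1222, 36919]
Total: 59500 → 39540; change = -19960; percentage change = -33.5%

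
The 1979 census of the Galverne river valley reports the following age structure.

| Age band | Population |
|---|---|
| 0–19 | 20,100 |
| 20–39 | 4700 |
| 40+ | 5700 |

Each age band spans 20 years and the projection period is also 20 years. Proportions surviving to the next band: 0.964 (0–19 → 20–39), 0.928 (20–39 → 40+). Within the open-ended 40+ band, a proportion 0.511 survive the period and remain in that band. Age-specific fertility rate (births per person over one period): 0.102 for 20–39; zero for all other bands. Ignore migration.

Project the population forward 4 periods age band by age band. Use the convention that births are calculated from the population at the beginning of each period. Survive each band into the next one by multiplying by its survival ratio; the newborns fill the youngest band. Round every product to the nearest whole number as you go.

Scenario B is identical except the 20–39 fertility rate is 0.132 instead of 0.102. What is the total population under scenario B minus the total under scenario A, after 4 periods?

[period 1]
Births: 4700 * 0.102 = 479
20–39: 20100 * 0.964 = 19376
40+: 4700 * 0.928 + 5700 * 0.511 = 4362 + 2913 = 7275
Giving 479 / 19376 / 7275.
[period 2]
Births: 19376 * 0.102 = 1976
20–39: 479 * 0.964 = 462
40+: 19376 * 0.928 + 7275 * 0.511 = 17981 + 3718 = 21699
Giving 1976 / 462 / 21699.
[period 3]
Births: 462 * 0.102 = 47
20–39: 1976 * 0.964 = 1905
40+: 462 * 0.928 + 21699 * 0.511 = 429 + 11088 = 11517
Giving 47 / 1905 / 11517.
[period 4]
Births: 1905 * 0.102 = 194
20–39: 47 * 0.964 = 45
40+: 1905 * 0.928 + 11517 * 0.511 = 1768 + 5885 = 7653
Giving 194 / 45 / 7653.
Scenario A total after 4 periods: 7892
Scenario B projection —
[period 1]
Births: 4700 * 0.132 = 620
20–39: 20100 * 0.964 = 19376
40+: 4700 * 0.928 + 5700 * 0.511 = 4362 + 2913 = 7275
Giving 620 / 19376 / 7275.
[period 2]
Births: 19376 * 0.132 = 2558
20–39: 620 * 0.964 = 598
40+: 19376 * 0.928 + 7275 * 0.511 = 17981 + 3718 = 21699
Giving 2558 / 598 / 21699.
[period 3]
Births: 598 * 0.132 = 79
20–39: 2558 * 0.964 = 2466
40+: 598 * 0.928 + 21699 * 0.511 = 555 + 11088 = 11643
Giving 79 / 2466 / 11643.
[period 4]
Births: 2466 * 0.132 = 326
20–39: 79 * 0.964 = 76
40+: 2466 * 0.928 + 11643 * 0.511 = 2288 + 5950 = 8238
Giving 326 / 76 / 8238.
Scenario B total after 4 periods: 8640
Difference B − A = 8640 − 7892 = 748

748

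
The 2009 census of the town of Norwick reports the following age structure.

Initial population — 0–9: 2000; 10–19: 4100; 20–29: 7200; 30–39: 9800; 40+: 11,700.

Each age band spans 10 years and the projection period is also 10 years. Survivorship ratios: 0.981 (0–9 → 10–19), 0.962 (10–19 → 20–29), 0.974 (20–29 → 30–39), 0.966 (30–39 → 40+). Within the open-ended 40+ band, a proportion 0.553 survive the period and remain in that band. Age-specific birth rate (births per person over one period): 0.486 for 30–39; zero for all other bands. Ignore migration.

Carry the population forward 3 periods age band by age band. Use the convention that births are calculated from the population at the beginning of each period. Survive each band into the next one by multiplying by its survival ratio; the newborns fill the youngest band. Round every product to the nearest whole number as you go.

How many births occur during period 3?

Period 1:
Births: 9800 * 0.486 = 4763
10–19: 2000 * 0.981 = 1962
20–29: 4100 * 0.962 = 3944
30–39: 7200 * 0.974 = 7013
40+: 9800 * 0.966 + 11700 * 0.553 = 9467 + 6470 = 15937
→ [4763, 1962, 3944, 7013, 15937]
Period 2:
Births: 7013 * 0.486 = 3408
10–19: 4763 * 0.981 = 4673
20–29: 1962 * 0.962 = 1887
30–39: 3944 * 0.974 = 3841
40+: 7013 * 0.966 + 15937 * 0.553 = 6775 + 8813 = 15588
→ [3408, 4673, 1887, 3841, 15588]
Period 3:
Births: 3841 * 0.486 = 1867
10–19: 3408 * 0.981 = 3343
20–29: 4673 * 0.962 = 4495
30–39: 1887 * 0.974 = 1838
40+: 3841 * 0.966 + 15588 * 0.553 = 3710 + 8620 = 12330
→ [1867, 3343, 4495, 1838, 12330]

1867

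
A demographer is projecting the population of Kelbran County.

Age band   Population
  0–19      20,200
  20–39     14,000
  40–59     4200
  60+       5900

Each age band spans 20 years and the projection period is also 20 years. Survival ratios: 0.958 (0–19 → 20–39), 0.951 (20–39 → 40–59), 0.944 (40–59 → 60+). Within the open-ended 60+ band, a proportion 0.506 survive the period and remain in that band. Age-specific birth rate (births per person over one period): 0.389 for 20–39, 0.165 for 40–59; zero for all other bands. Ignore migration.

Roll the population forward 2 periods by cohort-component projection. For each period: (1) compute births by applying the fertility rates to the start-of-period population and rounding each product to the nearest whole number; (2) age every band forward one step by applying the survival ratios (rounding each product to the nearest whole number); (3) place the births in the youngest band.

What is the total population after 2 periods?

50095

Call the bands 1 to 4, youngest first.
[period 1]
Births: 14000 × 0.389 = 5446  |  4200 × 0.165 = 693 ⇒ total 6139
Band 2: 20200 × 0.958 = 19352
Band 3: 14000 × 0.951 = 13314
Band 4: 4200 × 0.944 + 5900 × 0.506 = 3965 + 2985 = 6950
Population now: 0–19=6139, 20–39=19352, 40–59=13314, 60+=6950
[period 2]
Births: 19352 × 0.389 = 7528  |  13314 × 0.165 = 2197 ⇒ total 9725
Band 2: 6139 × 0.958 = 5881
Band 3: 19352 × 0.951 = 18404
Band 4: 13314 × 0.944 + 6950 × 0.506 = 12568 + 3517 = 16085
Population now: 0–19=9725, 20–39=5881, 40–59=18404, 60+=16085
Total after period 2: 9725 + 5881 + 18404 + 16085 = 50095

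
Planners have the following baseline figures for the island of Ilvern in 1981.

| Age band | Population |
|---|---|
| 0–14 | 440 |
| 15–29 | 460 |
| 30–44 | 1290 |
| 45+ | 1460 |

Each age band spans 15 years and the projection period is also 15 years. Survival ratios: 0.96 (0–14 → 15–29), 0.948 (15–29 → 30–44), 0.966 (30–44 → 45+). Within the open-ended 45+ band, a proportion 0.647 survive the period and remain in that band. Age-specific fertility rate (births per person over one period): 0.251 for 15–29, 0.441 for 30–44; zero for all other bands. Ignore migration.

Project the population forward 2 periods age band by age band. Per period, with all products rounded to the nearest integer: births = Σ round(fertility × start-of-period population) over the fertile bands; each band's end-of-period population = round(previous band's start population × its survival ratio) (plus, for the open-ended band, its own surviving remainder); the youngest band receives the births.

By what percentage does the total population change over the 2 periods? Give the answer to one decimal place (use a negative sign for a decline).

(Groups numbered youngest = 1 to oldest = 4.)
After projecting period 1:
Births: 460 × 0.251 = 115, 1290 × 0.441 = 569 ⇒ total 684
Group 2: 440 × 0.96 = 422
Group 3: 460 × 0.948 = 436
Group 4: 1290 × 0.966 + 1460 × 0.647 = 1246 + 945 = 2191
Giving 684 / 422 / 436 / 2191.
After projecting period 2:
Births: 422 × 0.251 = 106, 436 × 0.441 = 192 ⇒ total 298
Group 2: 684 × 0.96 = 657
Group 3: 422 × 0.948 = 400
Group 4: 436 × 0.966 + 2191 × 0.647 = 421 + 1418 = 1839
Giving 298 / 657 / 400 / 1839.
Total: 3650 → 3194; change = -456; percentage change = -12.5%

-12.5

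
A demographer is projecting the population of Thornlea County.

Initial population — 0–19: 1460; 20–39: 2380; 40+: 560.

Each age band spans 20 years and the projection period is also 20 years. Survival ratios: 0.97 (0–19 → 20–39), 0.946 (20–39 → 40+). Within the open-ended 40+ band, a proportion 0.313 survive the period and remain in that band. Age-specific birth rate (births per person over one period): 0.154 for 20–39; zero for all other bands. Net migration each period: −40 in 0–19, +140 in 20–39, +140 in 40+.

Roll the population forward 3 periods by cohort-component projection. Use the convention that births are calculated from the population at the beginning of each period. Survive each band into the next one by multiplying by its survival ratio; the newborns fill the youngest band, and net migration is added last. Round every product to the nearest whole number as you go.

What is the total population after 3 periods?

[period 1]
Births: 2380 × 0.154 = 367
20–39: 1460 × 0.97 = 1416
40+: 2380 × 0.946 + 560 × 0.313 = 2251 + 175 = 2426
Net migration: 0–19 − 40 → 327; 20–39 + 140 → 1556; 40+ + 140 → 2566
Population now: 0–19=327, 20–39=1556, 40+=2566
[period 2]
Births: 1556 × 0.154 = 240
20–39: 327 × 0.97 = 317
40+: 1556 × 0.946 + 2566 × 0.313 = 1472 + 803 = 2275
Net migration: 0–19 − 40 → 200; 20–39 + 140 → 457; 40+ + 140 → 2415
Population now: 0–19=200, 20–39=457, 40+=2415
[period 3]
Births: 457 × 0.154 = 70
20–39: 200 × 0.97 = 194
40+: 457 × 0.946 + 2415 × 0.313 = 432 + 756 = 1188
Net migration: 0–19 − 40 → 30; 20–39 + 140 → 334; 40+ + 140 → 1328
Population now: 0–19=30, 20–39=334, 40+=1328
Total after period 3: 30 + 334 + 1328 = 1692

1692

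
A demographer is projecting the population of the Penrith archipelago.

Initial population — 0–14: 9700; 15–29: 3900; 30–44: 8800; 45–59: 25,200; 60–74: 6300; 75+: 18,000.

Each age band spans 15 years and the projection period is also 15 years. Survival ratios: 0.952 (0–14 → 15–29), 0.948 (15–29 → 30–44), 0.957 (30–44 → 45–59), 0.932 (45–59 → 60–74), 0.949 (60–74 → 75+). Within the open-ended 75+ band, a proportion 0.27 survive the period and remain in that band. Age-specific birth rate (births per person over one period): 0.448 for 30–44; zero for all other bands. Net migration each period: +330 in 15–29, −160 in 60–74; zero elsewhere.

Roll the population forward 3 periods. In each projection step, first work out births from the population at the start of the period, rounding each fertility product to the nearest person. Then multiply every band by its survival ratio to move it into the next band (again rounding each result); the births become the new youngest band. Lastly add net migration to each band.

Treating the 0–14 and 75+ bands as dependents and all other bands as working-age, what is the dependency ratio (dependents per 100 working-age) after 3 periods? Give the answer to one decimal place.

103.0

[period 1]
Births: 8800 × 0.448 = 3942
15–29: 9700 × 0.952 = 9234
30–44: 3900 × 0.948 = 3697
45–59: 8800 × 0.957 = 8422
60–74: 25200 × 0.932 = 23486
75+: 6300 × 0.949 + 18000 × 0.27 = 5979 + 4860 = 10839
Net migration: 15–29 + 330 → 9564; 60–74 − 160 → 23326
Population now: 0–14=3942, 15–29=9564, 30–44=3697, 45–59=8422, 60–74=23326, 75+=10839
[period 2]
Births: 3697 × 0.448 = 1656
15–29: 3942 × 0.952 = 3753
30–44: 9564 × 0.948 = 9067
45–59: 3697 × 0.957 = 3538
60–74: 8422 × 0.932 = 7849
75+: 23326 × 0.949 + 10839 × 0.27 = 22136 + 2927 = 25063
Net migration: 15–29 + 330 → 4083; 60–74 − 160 → 7689
Population now: 0–14=1656, 15–29=4083, 30–44=9067, 45–59=3538, 60–74=7689, 75+=25063
[period 3]
Births: 9067 × 0.448 = 4062
15–29: 1656 × 0.952 = 1577
30–44: 4083 × 0.948 = 3871
45–59: 9067 × 0.957 = 8677
60–74: 3538 × 0.932 = 3297
75+: 7689 × 0.949 + 25063 × 0.27 = 7297 + 6767 = 14064
Net migration: 15–29 + 330 → 1907; 60–74 − 160 → 3137
Population now: 0–14=4062, 15–29=1907, 30–44=3871, 45–59=8677, 60–74=3137, 75+=14064
Dependents (band 0–14 + band 75+) = 4062 + 14064 = 18126; working-age = 17592; ratio = 18126/17592 × 100 = 103.0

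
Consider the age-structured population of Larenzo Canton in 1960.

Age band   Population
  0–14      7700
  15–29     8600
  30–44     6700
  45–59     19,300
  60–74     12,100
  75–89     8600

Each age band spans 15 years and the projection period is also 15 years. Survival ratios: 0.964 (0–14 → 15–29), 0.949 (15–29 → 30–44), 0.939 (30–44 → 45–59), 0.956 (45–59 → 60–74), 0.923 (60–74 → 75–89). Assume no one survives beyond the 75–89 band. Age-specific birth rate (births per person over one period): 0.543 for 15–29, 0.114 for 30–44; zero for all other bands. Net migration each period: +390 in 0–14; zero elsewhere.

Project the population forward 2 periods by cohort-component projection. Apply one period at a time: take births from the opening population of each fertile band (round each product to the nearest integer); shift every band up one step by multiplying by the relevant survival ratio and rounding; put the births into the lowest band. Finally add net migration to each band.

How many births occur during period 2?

Period 1.
Births: 8600 * 0.543 = 4670, 6700 * 0.114 = 764 — total 5434
15–29: 7700 * 0.964 = 7423
30–44: 8600 * 0.949 = 8161
45–59: 6700 * 0.939 = 6291
60–74: 19300 * 0.956 = 18451
75–89: 12100 * 0.923 = 11168
Net migration: 0–14 + 390 → 5824
→ [5824, 7423, 8161, 6291, 18451, 11168]
Period 2.
Births: 7423 * 0.543 = 4031, 8161 * 0.114 = 930 — total 4961
15–29: 5824 * 0.964 = 5614
30–44: 7423 * 0.949 = 7044
45–59: 8161 * 0.939 = 7663
60–74: 6291 * 0.956 = 6014
75–89: 18451 * 0.923 = 17030
Net migration: 0–14 + 390 → 5351
→ [5351, 5614, 7044, 7663, 6014, 17030]

4961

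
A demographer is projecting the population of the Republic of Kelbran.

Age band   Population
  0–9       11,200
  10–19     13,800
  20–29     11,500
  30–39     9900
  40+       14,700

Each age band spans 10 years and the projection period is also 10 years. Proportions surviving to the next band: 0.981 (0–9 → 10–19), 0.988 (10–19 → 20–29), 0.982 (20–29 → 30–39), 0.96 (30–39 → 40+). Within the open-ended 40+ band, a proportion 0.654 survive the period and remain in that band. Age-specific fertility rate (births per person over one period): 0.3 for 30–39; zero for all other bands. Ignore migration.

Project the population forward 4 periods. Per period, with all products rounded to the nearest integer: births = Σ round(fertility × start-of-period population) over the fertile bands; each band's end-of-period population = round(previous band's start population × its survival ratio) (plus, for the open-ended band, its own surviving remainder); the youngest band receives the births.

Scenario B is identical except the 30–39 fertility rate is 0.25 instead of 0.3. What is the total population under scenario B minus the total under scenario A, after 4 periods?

Let group 1 be 0–9 through group 5 = 40+.
Period 1.
Births: 9900 × 0.3 = 2970
Group 2: 11200 × 0.981 = 10987
Group 3: 13800 × 0.988 = 13634
Group 4: 11500 × 0.982 = 11293
Group 5: 9900 × 0.96 + 14700 × 0.654 = 9504 + 9614 = 19118
Population now: 0–9=2970, 10–19=10987, 20–29=13634, 30–39=11293, 40+=19118
Period 2.
Births: 11293 × 0.3 = 3388
Group 2: 2970 × 0.981 = 2914
Group 3: 10987 × 0.988 = 10855
Group 4: 13634 × 0.982 = 13389
Group 5: 11293 × 0.96 + 19118 × 0.654 = 10841 + 12503 = 23344
Population now: 0–9=3388, 10–19=2914, 20–29=10855, 30–39=13389, 40+=23344
Period 3.
Births: 13389 × 0.3 = 4017
Group 2: 3388 × 0.981 = 3324
Group 3: 2914 × 0.988 = 2879
Group 4: 10855 × 0.982 = 10660
Group 5: 13389 × 0.96 + 23344 × 0.654 = 12853 + 15267 = 28120
Population now: 0–9=4017, 10–19=3324, 20–29=2879, 30–39=10660, 40+=28120
Period 4.
Births: 10660 × 0.3 = 3198
Group 2: 4017 × 0.981 = 3941
Group 3: 3324 × 0.988 = 3284
Group 4: 2879 × 0.982 = 2827
Group 5: 10660 × 0.96 + 28120 × 0.654 = 10234 + 18390 = 28624
Population now: 0–9=3198, 10–19=3941, 20–29=3284, 30–39=2827, 40+=28624
Scenario A total after 4 periods: 41874
Scenario B projection —
Period 1.
Births: 9900 × 0.25 = 2475
Group 2: 11200 × 0.981 = 10987
Group 3: 13800 × 0.988 = 13634
Group 4: 11500 × 0.982 = 11293
Group 5: 9900 × 0.96 + 14700 × 0.654 = 9504 + 9614 = 19118
Population now: 0–9=2475, 10–19=10987, 20–29=13634, 30–39=11293, 40+=19118
Period 2.
Births: 11293 × 0.25 = 2823
Group 2: 2475 × 0.981 = 2428
Group 3: 10987 × 0.988 = 10855
Group 4: 13634 × 0.982 = 13389
Group 5: 11293 × 0.96 + 19118 × 0.654 = 10841 + 12503 = 23344
Population now: 0–9=2823, 10–19=2428, 20–29=10855, 30–39=13389, 40+=23344
Period 3.
Births: 13389 × 0.25 = 3347
Group 2: 2823 × 0.981 = 2769
Group 3: 2428 × 0.988 = 2399
Group 4: 10855 × 0.982 = 10660
Group 5: 13389 × 0.96 + 23344 × 0.654 = 12853 + 15267 = 28120
Population now: 0–9=3347, 10–19=2769, 20–29=2399, 30–39=10660, 40+=28120
Period 4.
Births: 10660 × 0.25 = 2665
Group 2: 3347 × 0.981 = 3283
Group 3: 2769 × 0.988 = 2736
Group 4: 2399 × 0.982 = 2356
Group 5: 10660 × 0.96 + 28120 × 0.654 = 10234 + 18390 = 28624
Population now: 0–9=2665, 10–19=3283, 20–29=2736, 30–39=2356, 40+=28624
Scenario B total after 4 periods: 39664
Difference B − A = 39664 − 41874 = -2210

-2210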